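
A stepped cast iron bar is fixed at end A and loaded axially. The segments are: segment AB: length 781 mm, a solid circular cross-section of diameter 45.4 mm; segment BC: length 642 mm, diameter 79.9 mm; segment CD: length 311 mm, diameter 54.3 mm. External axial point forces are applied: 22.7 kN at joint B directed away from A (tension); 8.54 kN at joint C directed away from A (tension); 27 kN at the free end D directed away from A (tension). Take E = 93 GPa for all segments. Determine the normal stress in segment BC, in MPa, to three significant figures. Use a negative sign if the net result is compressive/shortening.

7.09 MPa

Internal axial forces (sectioning from the free end, tension +): N_CD = 27 kN, N_BC = 35.54 kN, N_AB = 58.24 kN.
A_BC = 5014 mm².
σ_BC = N_BC/A_BC = 35540/5014 = 7.088 MPa.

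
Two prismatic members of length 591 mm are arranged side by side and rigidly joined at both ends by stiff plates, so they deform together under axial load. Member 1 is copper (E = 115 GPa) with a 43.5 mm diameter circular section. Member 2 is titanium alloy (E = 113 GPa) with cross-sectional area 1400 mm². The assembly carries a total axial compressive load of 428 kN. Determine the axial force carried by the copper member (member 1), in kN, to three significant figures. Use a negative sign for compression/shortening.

-222 kN

A_1 = 1486 mm².
Equal strain + equilibrium ⇒ each member carries load in proportion to AE: A₁E₁ = 170900000 N, A₂E₂ = 158200000 N, ΣAE = 329100000 N.
F₁ = P·A₁E₁/ΣAE = -428000·170900000/329100000 = -222300 N.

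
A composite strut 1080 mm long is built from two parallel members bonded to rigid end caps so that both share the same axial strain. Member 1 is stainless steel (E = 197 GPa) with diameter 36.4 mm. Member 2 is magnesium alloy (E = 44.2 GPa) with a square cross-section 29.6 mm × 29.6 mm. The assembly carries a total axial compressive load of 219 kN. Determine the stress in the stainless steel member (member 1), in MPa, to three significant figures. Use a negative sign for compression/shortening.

A_1 = 1041 mm².
A_2 = 876.2 mm².
Equal strain + equilibrium ⇒ each member carries load in proportion to AE: A₁E₁ = 205000000 N, A₂E₂ = 38730000 N, ΣAE = 243700000 N.
σ₁ = P·E₁/ΣAE = -219000·197000/243700000 = -177 MPa.

-177 MPa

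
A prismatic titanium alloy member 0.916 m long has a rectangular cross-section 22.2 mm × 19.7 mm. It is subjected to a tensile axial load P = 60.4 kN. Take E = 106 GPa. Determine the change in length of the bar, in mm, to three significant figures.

A = 437.3 mm².
δ_mech = NL/(AE) = 60400·916/(437.3·106000) = 1.193 mm.

1.19 mm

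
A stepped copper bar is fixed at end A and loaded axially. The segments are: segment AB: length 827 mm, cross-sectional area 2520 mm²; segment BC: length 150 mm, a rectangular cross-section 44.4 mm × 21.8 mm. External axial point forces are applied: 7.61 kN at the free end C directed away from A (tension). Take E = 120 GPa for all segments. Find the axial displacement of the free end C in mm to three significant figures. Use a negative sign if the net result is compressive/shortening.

0.0306 mm

Internal axial forces (sectioning from the free end, tension +): N_BC = 7.61 kN, N_AB = 7.61 kN.
A_BC = 967.9 mm².
δ_AB = 7610·827/(2520·120000) = 0.02081 mm
δ_BC = 7610·150/(967.9·120000) = 0.009828 mm
δ = Σδ_i = 0.03064 mm.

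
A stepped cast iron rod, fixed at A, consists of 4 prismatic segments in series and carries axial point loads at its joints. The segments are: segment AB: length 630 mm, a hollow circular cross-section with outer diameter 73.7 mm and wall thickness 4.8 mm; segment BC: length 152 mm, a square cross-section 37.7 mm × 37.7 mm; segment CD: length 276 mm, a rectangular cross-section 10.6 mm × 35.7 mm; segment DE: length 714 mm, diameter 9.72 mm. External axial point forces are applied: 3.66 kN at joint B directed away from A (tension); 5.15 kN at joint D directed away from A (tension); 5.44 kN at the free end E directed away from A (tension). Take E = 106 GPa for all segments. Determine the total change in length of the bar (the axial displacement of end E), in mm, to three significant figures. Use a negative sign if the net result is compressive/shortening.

0.659 mm

Internal axial forces (sectioning from the free end, tension +): N_DE = 5.44 kN, N_CD = 10.59 kN, N_BC = 10.59 kN, N_AB = 14.25 kN.
A_AB = 1039 mm².
A_BC = 1421 mm².
A_CD = 378.4 mm².
A_DE = 74.2 mm².
δ_AB = 14250·630/(1039·106000) = 0.08152 mm
δ_BC = 10590·152/(1421·106000) = 0.01068 mm
δ_CD = 10590·276/(378.4·106000) = 0.07287 mm
δ_DE = 5440·714/(74.2·106000) = 0.4938 mm
δ = Σδ_i = 0.6589 mm.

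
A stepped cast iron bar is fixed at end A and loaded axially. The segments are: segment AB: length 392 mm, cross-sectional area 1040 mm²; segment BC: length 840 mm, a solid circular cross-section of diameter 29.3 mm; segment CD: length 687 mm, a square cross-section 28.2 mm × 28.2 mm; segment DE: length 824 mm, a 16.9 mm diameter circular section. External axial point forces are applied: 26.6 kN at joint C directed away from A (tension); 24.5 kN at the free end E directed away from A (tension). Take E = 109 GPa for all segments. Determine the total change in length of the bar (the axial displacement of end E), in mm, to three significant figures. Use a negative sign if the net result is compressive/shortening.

Internal axial forces (sectioning from the free end, tension +): N_DE = 24.5 kN, N_CD = 24.5 kN, N_BC = 51.1 kN, N_AB = 51.1 kN.
A_BC = 674.3 mm².
A_CD = 795.2 mm².
A_DE = 224.3 mm².
δ_AB = 51100·392/(1040·109000) = 0.1767 mm
δ_BC = 51100·840/(674.3·109000) = 0.584 mm
δ_CD = 24500·687/(795.2·109000) = 0.1942 mm
δ_DE = 24500·824/(224.3·109000) = 0.8257 mm
δ = Σδ_i = 1.781 mm.

1.78 mm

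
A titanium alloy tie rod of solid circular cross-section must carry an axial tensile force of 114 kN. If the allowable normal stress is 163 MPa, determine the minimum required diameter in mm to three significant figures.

29.8 mm

Required area A ≥ P/σ_allow = 114000/163 = 699.4 mm².
For a solid circular section, d ≥ √(4A/π) = 29.84 mm.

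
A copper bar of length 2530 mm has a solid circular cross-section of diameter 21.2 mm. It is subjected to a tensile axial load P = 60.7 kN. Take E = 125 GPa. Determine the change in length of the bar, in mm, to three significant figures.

A = 353 mm².
δ_mech = NL/(AE) = 60700·2530/(353·125000) = 3.48 mm.

3.48 mm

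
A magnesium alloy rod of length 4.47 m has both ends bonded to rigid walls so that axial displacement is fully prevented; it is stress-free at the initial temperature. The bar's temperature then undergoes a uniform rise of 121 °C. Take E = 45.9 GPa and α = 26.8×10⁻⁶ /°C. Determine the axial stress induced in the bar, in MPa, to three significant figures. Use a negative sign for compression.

-149 MPa

Free thermal expansion αLΔT = 26.8e-6 · 4470 · 121 = 14.5 mm.
The walls impose strain ε = −(14.5)/4470 = -3.2428e-03; σ = Eε = 45900 · -3.2428e-03 = -148.8 MPa.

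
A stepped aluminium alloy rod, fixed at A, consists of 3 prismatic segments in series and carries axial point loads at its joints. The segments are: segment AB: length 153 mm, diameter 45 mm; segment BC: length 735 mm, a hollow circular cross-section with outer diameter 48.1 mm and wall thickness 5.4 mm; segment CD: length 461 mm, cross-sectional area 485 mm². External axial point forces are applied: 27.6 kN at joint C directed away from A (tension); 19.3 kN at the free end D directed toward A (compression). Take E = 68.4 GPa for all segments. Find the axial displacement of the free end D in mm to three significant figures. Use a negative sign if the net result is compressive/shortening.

-0.133 mm

Internal axial forces (sectioning from the free end, tension +): N_CD = -19.3 kN, N_BC = 8.3 kN, N_AB = 8.3 kN.
A_AB = 1590 mm².
A_BC = 724.4 mm².
δ_AB = 8300·153/(1590·68400) = 0.01167 mm
δ_BC = 8300·735/(724.4·68400) = 0.1231 mm
δ_CD = -19300·461/(485·68400) = -0.2682 mm
δ = Σδ_i = -0.1334 mm.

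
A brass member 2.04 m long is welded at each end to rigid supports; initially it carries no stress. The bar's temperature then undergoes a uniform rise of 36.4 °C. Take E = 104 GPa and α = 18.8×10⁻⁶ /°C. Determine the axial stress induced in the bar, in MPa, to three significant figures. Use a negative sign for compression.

-71.2 MPa

Free thermal expansion αLΔT = 18.8e-6 · 2040 · 36.4 = 1.396 mm.
The walls impose strain ε = −(1.396)/2040 = -6.8432e-04; σ = Eε = 104000 · -6.8432e-04 = -71.17 MPa.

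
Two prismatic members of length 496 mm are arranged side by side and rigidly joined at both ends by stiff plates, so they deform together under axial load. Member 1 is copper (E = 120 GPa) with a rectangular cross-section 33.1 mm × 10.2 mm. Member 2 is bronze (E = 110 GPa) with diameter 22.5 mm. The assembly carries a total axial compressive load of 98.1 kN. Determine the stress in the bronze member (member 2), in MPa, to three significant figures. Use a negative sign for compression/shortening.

A_1 = 337.6 mm².
A_2 = 397.6 mm².
Equal strain + equilibrium ⇒ each member carries load in proportion to AE: A₁E₁ = 40510000 N, A₂E₂ = 43740000 N, ΣAE = 84250000 N.
σ₂ = P·E₂/ΣAE = -98100·110000/84250000 = -128.1 MPa.

-128 MPa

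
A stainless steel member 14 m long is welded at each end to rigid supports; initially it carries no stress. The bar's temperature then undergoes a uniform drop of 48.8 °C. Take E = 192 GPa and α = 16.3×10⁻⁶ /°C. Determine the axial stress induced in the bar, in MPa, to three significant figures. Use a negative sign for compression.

Free thermal expansion αLΔT = 16.3e-6 · 14000 · -48.8 = -11.14 mm.
The walls impose strain ε = −(-11.14)/14000 = 7.9544e-04; σ = Eε = 192000 · 7.9544e-04 = 152.7 MPa.

153 MPa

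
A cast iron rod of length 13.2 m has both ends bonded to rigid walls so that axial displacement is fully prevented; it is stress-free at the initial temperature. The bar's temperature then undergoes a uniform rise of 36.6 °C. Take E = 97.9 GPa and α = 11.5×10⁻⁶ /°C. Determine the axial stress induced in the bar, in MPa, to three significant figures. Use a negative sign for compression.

-41.2 MPa

Free thermal expansion αLΔT = 11.5e-6 · 13200 · 36.6 = 5.556 mm.
The walls impose strain ε = −(5.556)/13200 = -4.2090e-04; σ = Eε = 97900 · -4.2090e-04 = -41.21 MPa.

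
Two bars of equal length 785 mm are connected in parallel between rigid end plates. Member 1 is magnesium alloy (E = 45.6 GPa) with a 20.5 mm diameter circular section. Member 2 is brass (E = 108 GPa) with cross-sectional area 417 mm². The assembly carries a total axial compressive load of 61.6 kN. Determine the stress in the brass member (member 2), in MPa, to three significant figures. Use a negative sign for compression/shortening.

-111 MPa

A_1 = 330.1 mm².
Equal strain + equilibrium ⇒ each member carries load in proportion to AE: A₁E₁ = 15050000 N, A₂E₂ = 45040000 N, ΣAE = 60090000 N.
σ₂ = P·E₂/ΣAE = -61600·108000/60090000 = -110.7 MPa.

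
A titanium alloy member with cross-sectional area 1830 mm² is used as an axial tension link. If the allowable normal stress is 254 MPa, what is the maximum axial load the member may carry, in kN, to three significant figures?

465 kN

P_max = σ_allow · A = 254 · 1830 = 464800 N = 464.8 kN.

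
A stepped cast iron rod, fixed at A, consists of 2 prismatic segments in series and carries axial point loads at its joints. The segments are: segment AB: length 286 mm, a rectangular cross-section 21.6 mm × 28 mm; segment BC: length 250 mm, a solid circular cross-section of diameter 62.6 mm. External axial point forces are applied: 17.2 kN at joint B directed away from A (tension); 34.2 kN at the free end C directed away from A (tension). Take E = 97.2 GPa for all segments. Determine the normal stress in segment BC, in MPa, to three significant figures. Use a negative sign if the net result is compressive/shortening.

11.1 MPa

Internal axial forces (sectioning from the free end, tension +): N_BC = 34.2 kN, N_AB = 51.4 kN.
A_BC = 3078 mm².
σ_BC = N_BC/A_BC = 34200/3078 = 11.11 MPa.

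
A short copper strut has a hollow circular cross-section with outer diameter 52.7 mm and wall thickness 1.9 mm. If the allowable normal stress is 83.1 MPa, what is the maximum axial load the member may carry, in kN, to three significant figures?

25.2 kN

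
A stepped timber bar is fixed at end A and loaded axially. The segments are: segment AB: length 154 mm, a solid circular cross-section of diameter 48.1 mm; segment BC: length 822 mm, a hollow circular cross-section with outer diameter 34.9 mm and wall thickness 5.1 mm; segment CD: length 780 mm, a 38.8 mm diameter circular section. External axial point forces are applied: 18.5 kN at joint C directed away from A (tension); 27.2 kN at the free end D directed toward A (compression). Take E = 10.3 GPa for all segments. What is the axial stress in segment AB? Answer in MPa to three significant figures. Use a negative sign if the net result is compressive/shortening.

-4.79 MPa

Internal axial forces (sectioning from the free end, tension +): N_CD = -27.2 kN, N_BC = -8.7 kN, N_AB = -8.7 kN.
A_AB = 1817 mm².
σ_AB = N_AB/A_AB = -8700/1817 = -4.788 MPa.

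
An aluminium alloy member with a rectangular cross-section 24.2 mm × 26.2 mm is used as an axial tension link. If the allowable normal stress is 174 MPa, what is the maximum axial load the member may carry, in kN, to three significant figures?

110 kN

A = 634 mm².
P_max = σ_allow · A = 174 · 634 = 110300 N = 110.3 kN.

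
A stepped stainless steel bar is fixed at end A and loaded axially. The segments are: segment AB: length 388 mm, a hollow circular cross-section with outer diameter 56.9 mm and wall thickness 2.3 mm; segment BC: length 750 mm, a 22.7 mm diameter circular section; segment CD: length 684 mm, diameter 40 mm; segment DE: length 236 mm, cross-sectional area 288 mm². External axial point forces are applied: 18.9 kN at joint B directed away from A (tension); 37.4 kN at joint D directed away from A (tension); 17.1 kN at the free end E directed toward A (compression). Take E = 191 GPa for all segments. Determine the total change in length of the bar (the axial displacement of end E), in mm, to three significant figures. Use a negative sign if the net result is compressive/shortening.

0.383 mm

Internal axial forces (sectioning from the free end, tension +): N_DE = -17.1 kN, N_CD = 20.3 kN, N_BC = 20.3 kN, N_AB = 39.2 kN.
A_AB = 394.5 mm².
A_BC = 404.7 mm².
A_CD = 1257 mm².
δ_AB = 39200·388/(394.5·191000) = 0.2018 mm
δ_BC = 20300·750/(404.7·191000) = 0.197 mm
δ_CD = 20300·684/(1257·191000) = 0.05785 mm
δ_DE = -17100·236/(288·191000) = -0.07336 mm
δ = Σδ_i = 0.3833 mm.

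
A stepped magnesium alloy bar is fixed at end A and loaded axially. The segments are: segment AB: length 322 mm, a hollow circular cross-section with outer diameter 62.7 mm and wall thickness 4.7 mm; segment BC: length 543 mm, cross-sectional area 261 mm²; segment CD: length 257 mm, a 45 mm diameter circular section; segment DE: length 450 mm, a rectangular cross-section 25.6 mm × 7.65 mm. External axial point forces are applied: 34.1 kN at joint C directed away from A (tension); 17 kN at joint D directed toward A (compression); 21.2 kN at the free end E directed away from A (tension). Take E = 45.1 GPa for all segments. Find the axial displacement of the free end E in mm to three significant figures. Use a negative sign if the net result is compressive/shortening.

Internal axial forces (sectioning from the free end, tension +): N_DE = 21.2 kN, N_CD = 4.2 kN, N_BC = 38.3 kN, N_AB = 38.3 kN.
A_AB = 856.4 mm².
A_CD = 1590 mm².
A_DE = 195.8 mm².
δ_AB = 38300·322/(856.4·45100) = 0.3193 mm
δ_BC = 38300·543/(261·45100) = 1.767 mm
δ_CD = 4200·257/(1590·45100) = 0.01505 mm
δ_DE = 21200·450/(195.8·45100) = 1.08 mm
δ = Σδ_i = 3.181 mm.

3.18 mm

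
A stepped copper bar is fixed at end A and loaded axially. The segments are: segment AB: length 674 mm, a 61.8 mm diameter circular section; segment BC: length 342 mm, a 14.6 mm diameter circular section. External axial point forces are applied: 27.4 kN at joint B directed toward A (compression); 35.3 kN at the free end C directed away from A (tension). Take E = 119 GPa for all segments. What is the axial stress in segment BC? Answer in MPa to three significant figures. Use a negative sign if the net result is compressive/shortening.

Internal axial forces (sectioning from the free end, tension +): N_BC = 35.3 kN, N_AB = 7.9 kN.
A_BC = 167.4 mm².
σ_BC = N_BC/A_BC = 35300/167.4 = 210.9 MPa.

211 MPa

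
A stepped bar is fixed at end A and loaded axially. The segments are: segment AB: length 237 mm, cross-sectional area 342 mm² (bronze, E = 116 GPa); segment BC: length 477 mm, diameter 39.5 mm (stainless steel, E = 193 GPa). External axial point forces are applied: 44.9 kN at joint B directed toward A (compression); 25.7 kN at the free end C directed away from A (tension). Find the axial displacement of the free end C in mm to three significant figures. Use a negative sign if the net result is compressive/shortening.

-0.0629 mm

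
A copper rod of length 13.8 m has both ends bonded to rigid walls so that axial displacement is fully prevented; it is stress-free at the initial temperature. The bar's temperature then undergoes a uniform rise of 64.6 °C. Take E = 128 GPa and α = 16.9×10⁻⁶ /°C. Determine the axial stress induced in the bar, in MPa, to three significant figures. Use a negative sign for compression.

Free thermal expansion αLΔT = 16.9e-6 · 13800 · 64.6 = 15.07 mm.
The walls impose strain ε = −(15.07)/13800 = -1.0917e-03; σ = Eε = 128000 · -1.0917e-03 = -139.7 MPa.

-140 MPa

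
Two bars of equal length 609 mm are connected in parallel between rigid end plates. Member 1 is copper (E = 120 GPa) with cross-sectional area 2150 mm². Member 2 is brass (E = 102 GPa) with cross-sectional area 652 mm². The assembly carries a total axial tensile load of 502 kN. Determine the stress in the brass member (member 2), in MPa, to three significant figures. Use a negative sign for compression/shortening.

158 MPa

Equal strain + equilibrium ⇒ each member carries load in proportion to AE: A₁E₁ = 258000000 N, A₂E₂ = 66500000 N, ΣAE = 324500000 N.
σ₂ = P·E₂/ΣAE = 502000·102000/324500000 = 157.8 MPa.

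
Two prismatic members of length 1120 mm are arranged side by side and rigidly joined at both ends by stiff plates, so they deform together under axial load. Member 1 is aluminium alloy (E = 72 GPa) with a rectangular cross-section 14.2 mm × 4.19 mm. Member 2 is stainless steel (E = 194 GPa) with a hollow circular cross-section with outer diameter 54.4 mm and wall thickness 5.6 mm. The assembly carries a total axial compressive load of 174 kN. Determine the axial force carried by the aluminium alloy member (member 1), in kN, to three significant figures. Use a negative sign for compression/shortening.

A_1 = 59.5 mm².
A_2 = 858.5 mm².
Equal strain + equilibrium ⇒ each member carries load in proportion to AE: A₁E₁ = 4284000 N, A₂E₂ = 166600000 N, ΣAE = 170800000 N.
F₁ = P·A₁E₁/ΣAE = -174000·4284000/170800000 = -4363 N.

-4.36 kN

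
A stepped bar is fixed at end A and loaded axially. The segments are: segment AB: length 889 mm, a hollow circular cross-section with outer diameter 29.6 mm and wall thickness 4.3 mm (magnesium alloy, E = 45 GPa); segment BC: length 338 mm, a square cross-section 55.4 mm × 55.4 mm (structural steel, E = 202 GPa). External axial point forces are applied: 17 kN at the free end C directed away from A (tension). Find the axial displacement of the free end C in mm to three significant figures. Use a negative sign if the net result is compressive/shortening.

0.992 mm

Internal axial forces (sectioning from the free end, tension +): N_BC = 17 kN, N_AB = 17 kN.
A_AB = 341.8 mm².
A_BC = 3069 mm².
δ_AB = 17000·889/(341.8·45000) = 0.9827 mm
δ_BC = 17000·338/(3069·202000) = 0.009268 mm
δ = Σδ_i = 0.9919 mm.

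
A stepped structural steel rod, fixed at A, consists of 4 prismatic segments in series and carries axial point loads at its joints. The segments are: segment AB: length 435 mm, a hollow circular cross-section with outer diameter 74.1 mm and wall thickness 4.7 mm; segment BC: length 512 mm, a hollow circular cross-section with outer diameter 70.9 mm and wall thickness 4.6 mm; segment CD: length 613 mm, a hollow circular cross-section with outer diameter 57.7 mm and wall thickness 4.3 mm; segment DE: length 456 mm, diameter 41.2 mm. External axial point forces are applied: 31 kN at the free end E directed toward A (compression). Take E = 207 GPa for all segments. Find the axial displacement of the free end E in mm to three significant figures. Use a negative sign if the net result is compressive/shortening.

Internal axial forces (sectioning from the free end, tension +): N_DE = -31 kN, N_CD = -31 kN, N_BC = -31 kN, N_AB = -31 kN.
A_AB = 1025 mm².
A_BC = 958.1 mm².
A_CD = 721.4 mm².
A_DE = 1333 mm².
δ_AB = -31000·435/(1025·207000) = -0.06357 mm
δ_BC = -31000·512/(958.1·207000) = -0.08003 mm
δ_CD = -31000·613/(721.4·207000) = -0.1273 mm
δ_DE = -31000·456/(1333·207000) = -0.05122 mm
δ = Σδ_i = -0.3221 mm.

-0.322 mm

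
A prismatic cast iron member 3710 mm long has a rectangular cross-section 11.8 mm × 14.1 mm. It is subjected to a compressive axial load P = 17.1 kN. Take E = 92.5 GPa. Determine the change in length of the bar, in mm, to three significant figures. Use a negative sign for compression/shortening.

-4.12 mm

A = 166.4 mm².
δ_mech = NL/(AE) = -17100·3710/(166.4·92500) = -4.122 mm.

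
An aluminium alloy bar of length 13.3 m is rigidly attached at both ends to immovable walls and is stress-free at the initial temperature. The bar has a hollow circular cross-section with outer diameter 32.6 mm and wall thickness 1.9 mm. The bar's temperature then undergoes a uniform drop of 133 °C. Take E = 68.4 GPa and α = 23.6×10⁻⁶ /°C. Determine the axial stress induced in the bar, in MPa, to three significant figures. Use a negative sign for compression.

215 MPa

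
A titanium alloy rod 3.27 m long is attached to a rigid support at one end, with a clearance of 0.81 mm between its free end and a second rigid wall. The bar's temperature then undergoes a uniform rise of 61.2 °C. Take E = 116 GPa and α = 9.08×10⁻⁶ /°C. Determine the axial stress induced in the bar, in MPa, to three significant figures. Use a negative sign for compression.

Free thermal expansion αLΔT = 9.08e-6 · 3270 · 61.2 = 1.817 mm.
The walls engage after the gap closes; constrained expansion = 1.817 − 0.81 = 1.007 mm.
The walls impose strain ε = −(1.007)/3270 = -3.0799e-04; σ = Eε = 116000 · -3.0799e-04 = -35.73 MPa.

-35.7 MPa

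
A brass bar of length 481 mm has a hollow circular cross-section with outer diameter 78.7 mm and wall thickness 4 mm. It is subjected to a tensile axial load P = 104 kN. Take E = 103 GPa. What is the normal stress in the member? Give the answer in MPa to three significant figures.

A = 938.7 mm².
σ = N/A = 104000/938.7 = 110.8 MPa.

111 MPa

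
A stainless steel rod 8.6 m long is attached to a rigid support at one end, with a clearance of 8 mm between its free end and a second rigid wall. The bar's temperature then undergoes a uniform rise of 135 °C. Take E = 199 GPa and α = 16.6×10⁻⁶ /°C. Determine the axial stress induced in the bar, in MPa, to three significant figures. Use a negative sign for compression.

Free thermal expansion αLΔT = 16.6e-6 · 8600 · 135 = 19.27 mm.
The walls engage after the gap closes; constrained expansion = 19.27 − 8 = 11.27 mm.
The walls impose strain ε = −(11.27)/8600 = -1.3108e-03; σ = Eε = 199000 · -1.3108e-03 = -260.8 MPa.

-261 MPa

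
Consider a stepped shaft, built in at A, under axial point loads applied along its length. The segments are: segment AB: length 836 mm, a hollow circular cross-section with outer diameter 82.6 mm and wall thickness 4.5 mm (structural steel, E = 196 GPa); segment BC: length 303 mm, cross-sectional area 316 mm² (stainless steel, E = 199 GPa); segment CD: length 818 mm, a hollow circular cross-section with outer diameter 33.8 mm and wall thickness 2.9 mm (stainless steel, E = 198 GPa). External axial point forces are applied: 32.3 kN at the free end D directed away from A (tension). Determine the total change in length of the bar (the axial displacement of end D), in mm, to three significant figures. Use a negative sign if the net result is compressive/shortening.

0.754 mm

Internal axial forces (sectioning from the free end, tension +): N_CD = 32.3 kN, N_BC = 32.3 kN, N_AB = 32.3 kN.
A_AB = 1104 mm².
A_CD = 281.5 mm².
δ_AB = 32300·836/(1104·196000) = 0.1248 mm
δ_BC = 32300·303/(316·199000) = 0.1556 mm
δ_CD = 32300·818/(281.5·198000) = 0.474 mm
δ = Σδ_i = 0.7544 mm.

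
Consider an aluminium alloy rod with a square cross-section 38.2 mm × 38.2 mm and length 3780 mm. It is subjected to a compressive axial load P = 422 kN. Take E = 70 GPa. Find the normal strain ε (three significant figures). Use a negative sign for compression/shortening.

-0.00413

A = 1459 mm².
σ = N/A = -289.2 MPa; ε = σ/E = -289.2/70000 = -4.131e-03.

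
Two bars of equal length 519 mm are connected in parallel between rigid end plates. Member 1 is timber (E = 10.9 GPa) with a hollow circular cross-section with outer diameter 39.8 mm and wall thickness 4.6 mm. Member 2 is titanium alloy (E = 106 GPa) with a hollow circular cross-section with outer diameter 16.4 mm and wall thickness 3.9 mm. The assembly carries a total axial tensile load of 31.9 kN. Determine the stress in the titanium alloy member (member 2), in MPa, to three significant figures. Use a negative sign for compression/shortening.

155 MPa

A_1 = 508.7 mm².
A_2 = 153.2 mm².
Equal strain + equilibrium ⇒ each member carries load in proportion to AE: A₁E₁ = 5545000 N, A₂E₂ = 16230000 N, ΣAE = 21780000 N.
σ₂ = P·E₂/ΣAE = 31900·106000/21780000 = 155.3 MPa.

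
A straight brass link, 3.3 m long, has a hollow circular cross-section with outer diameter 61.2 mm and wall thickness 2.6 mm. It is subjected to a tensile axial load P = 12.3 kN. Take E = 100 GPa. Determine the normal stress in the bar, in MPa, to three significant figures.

25.7 MPa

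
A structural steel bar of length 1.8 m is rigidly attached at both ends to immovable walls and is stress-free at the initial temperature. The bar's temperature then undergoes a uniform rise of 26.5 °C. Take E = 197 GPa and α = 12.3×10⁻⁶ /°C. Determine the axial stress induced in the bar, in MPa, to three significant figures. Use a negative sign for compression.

-64.2 MPa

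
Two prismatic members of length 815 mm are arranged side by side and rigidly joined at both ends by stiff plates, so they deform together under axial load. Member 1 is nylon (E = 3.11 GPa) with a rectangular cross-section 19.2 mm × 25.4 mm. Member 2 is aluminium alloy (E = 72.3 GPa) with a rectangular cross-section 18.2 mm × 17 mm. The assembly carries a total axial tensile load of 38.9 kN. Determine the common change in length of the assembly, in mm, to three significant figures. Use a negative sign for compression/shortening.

A_1 = 487.7 mm².
A_2 = 309.4 mm².
Equal strain + equilibrium ⇒ each member carries load in proportion to AE: A₁E₁ = 1517000 N, A₂E₂ = 22370000 N, ΣAE = 23890000 N.
δ = PL/ΣAE = 38900·815/23890000 = 1.327 mm.

1.33 mm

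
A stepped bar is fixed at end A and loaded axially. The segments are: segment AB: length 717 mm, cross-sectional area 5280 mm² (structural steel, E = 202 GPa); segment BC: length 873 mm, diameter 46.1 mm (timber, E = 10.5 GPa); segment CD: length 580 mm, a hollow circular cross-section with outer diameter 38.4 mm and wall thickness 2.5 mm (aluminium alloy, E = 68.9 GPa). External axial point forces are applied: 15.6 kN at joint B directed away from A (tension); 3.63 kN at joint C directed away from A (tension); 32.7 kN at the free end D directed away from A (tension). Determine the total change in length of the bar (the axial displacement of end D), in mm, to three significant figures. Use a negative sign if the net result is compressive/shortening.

2.82 mm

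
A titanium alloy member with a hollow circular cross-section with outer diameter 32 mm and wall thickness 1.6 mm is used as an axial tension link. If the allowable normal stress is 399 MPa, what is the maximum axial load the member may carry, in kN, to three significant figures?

A = 152.8 mm².
P_max = σ_allow · A = 399 · 152.8 = 60970 N = 60.97 kN.

61.0 kN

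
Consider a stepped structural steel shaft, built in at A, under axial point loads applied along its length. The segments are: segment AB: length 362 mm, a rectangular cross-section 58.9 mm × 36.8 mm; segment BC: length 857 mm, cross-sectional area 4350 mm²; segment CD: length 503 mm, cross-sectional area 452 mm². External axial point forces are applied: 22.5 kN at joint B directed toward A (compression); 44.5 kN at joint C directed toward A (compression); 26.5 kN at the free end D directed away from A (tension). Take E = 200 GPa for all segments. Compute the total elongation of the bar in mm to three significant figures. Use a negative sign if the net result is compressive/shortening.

Internal axial forces (sectioning from the free end, tension +): N_CD = 26.5 kN, N_BC = -18 kN, N_AB = -40.5 kN.
A_AB = 2168 mm².
δ_AB = -40500·362/(2168·200000) = -0.03382 mm
δ_BC = -18000·857/(4350·200000) = -0.01773 mm
δ_CD = 26500·503/(452·200000) = 0.1475 mm
δ = Σδ_i = 0.0959 mm.

0.0959 mm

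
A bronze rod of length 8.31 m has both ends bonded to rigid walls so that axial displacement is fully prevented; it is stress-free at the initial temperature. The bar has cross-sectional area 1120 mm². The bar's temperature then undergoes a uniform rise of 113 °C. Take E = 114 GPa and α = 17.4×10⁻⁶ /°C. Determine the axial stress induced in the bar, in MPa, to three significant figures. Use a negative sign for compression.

-224 MPa

Free thermal expansion αLΔT = 17.4e-6 · 8310 · 113 = 16.34 mm.
The walls impose strain ε = −(16.34)/8310 = -1.9662e-03; σ = Eε = 114000 · -1.9662e-03 = -224.1 MPa.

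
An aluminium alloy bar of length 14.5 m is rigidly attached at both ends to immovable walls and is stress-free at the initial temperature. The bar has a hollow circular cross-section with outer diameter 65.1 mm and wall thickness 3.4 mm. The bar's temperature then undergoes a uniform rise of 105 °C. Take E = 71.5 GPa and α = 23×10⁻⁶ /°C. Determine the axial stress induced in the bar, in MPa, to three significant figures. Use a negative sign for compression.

Free thermal expansion αLΔT = 23e-6 · 14500 · 105 = 35.02 mm.
The walls impose strain ε = −(35.02)/14500 = -2.4150e-03; σ = Eε = 71500 · -2.4150e-03 = -172.7 MPa.

-173 MPa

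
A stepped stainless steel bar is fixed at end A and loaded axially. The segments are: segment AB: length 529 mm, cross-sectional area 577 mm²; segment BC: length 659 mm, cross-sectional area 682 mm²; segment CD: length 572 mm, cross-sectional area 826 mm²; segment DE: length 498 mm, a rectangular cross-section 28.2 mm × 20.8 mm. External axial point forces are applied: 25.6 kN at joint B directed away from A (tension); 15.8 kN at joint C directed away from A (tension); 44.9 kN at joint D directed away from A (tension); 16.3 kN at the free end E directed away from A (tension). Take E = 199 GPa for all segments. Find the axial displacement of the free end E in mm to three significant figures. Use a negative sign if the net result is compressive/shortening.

Internal axial forces (sectioning from the free end, tension +): N_DE = 16.3 kN, N_CD = 61.2 kN, N_BC = 77 kN, N_AB = 102.6 kN.
A_DE = 586.6 mm².
δ_AB = 102600·529/(577·199000) = 0.4727 mm
δ_BC = 77000·659/(682·199000) = 0.3739 mm
δ_CD = 61200·572/(826·199000) = 0.213 mm
δ_DE = 16300·498/(586.6·199000) = 0.06954 mm
δ = Σδ_i = 1.129 mm.

1.13 mm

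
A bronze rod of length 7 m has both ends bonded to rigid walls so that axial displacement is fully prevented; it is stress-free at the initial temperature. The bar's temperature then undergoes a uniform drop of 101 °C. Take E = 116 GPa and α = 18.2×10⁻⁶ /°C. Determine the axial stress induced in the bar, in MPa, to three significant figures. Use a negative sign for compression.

213 MPa

Free thermal expansion αLΔT = 18.2e-6 · 7000 · -101 = -12.87 mm.
The walls impose strain ε = −(-12.87)/7000 = 1.8382e-03; σ = Eε = 116000 · 1.8382e-03 = 213.2 MPa.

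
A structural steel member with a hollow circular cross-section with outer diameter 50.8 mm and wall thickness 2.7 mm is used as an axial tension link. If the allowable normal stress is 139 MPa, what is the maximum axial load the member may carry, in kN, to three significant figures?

56.7 kN

A = 408 mm².
P_max = σ_allow · A = 139 · 408 = 56710 N = 56.71 kN.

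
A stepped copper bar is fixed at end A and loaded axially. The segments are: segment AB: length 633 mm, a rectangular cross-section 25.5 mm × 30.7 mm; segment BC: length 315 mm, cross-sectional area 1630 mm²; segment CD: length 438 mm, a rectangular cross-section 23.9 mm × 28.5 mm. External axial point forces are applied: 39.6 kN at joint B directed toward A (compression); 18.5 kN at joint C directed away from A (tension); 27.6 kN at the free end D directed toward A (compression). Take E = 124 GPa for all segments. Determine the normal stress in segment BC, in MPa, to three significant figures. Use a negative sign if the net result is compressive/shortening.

Internal axial forces (sectioning from the free end, tension +): N_CD = -27.6 kN, N_BC = -9.1 kN, N_AB = -48.7 kN.
σ_BC = N_BC/A_BC = -9100/1630 = -5.583 MPa.

-5.58 MPa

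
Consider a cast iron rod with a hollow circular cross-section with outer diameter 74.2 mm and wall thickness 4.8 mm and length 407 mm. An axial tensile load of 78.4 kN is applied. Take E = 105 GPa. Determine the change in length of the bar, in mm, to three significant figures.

A = 1047 mm².
δ_mech = NL/(AE) = 78400·407/(1047·105000) = 0.2904 mm.

0.290 mm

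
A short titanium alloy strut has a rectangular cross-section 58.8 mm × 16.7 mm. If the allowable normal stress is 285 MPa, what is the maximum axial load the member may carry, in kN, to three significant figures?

280 kN

A = 982 mm².
P_max = σ_allow · A = 285 · 982 = 279900 N = 279.9 kN.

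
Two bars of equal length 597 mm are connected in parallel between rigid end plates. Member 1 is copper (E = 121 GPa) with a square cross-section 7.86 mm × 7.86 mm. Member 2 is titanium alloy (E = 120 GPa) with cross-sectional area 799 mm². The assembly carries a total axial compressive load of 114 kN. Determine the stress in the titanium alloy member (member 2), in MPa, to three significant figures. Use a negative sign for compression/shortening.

A_1 = 61.78 mm².
Equal strain + equilibrium ⇒ each member carries load in proportion to AE: A₁E₁ = 7475000 N, A₂E₂ = 95880000 N, ΣAE = 103400000 N.
σ₂ = P·E₂/ΣAE = -114000·120000/103400000 = -132.4 MPa.

-132 MPa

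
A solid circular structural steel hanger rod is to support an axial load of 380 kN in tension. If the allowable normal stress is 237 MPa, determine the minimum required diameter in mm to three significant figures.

45.2 mm

Required area A ≥ P/σ_allow = 380000/237 = 1603 mm².
For a solid circular section, d ≥ √(4A/π) = 45.18 mm.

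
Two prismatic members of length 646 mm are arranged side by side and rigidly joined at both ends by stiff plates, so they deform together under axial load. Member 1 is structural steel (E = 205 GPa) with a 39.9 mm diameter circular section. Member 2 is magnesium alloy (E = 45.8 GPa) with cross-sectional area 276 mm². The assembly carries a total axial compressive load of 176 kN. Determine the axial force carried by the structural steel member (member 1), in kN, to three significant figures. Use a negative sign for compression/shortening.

A_1 = 1250 mm².
Equal strain + equilibrium ⇒ each member carries load in proportion to AE: A₁E₁ = 256300000 N, A₂E₂ = 12640000 N, ΣAE = 269000000 N.
F₁ = P·A₁E₁/ΣAE = -176000·256300000/269000000 = -167700 N.

-168 kN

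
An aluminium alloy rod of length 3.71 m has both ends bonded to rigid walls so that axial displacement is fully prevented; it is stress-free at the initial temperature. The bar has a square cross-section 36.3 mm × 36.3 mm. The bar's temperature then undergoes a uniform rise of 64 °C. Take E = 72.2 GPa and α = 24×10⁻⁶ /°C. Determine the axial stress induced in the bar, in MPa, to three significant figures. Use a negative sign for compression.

Free thermal expansion αLΔT = 24e-6 · 3710 · 64 = 5.699 mm.
The walls impose strain ε = −(5.699)/3710 = -1.5360e-03; σ = Eε = 72200 · -1.5360e-03 = -110.9 MPa.

-111 MPa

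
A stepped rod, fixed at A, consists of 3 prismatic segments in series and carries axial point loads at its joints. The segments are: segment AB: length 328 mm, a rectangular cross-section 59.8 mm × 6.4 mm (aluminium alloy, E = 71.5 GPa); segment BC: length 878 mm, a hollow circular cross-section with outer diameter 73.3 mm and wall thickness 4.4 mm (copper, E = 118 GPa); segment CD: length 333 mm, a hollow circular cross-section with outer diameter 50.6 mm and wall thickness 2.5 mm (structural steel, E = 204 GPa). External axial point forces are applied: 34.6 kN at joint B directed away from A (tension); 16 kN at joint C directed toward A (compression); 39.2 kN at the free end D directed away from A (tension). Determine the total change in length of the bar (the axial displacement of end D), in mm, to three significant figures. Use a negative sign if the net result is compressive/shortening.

1.04 mm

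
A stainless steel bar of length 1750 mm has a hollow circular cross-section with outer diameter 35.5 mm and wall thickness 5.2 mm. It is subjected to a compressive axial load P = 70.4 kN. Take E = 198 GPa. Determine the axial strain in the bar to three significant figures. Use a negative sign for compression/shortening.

-7.18e-04

A = 495 mm².
σ = N/A = -142.2 MPa; ε = σ/E = -142.2/198000 = -7.183e-04.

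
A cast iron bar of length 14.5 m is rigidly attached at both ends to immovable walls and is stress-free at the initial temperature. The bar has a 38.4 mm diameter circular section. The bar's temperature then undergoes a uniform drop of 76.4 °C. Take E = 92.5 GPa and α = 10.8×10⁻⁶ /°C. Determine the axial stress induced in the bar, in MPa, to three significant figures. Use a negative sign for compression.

76.3 MPa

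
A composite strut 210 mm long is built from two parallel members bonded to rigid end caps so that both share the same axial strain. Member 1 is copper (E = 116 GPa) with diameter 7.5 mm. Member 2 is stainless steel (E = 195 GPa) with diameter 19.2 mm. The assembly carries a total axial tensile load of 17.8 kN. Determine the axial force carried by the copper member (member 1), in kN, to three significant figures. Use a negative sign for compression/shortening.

A_1 = 44.18 mm².
A_2 = 289.5 mm².
Equal strain + equilibrium ⇒ each member carries load in proportion to AE: A₁E₁ = 5125000 N, A₂E₂ = 56460000 N, ΣAE = 61580000 N.
F₁ = P·A₁E₁/ΣAE = 17800·5125000/61580000 = 1481 N.

1.48 kN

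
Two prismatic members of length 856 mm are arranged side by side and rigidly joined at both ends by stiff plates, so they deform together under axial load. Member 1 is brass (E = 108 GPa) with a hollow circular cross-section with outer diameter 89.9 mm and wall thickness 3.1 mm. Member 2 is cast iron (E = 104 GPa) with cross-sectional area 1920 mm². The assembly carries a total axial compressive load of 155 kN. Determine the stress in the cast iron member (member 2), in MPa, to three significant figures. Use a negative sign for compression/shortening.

A_1 = 845.3 mm².
Equal strain + equilibrium ⇒ each member carries load in proportion to AE: A₁E₁ = 91300000 N, A₂E₂ = 199700000 N, ΣAE = 291000000 N.
σ₂ = P·E₂/ΣAE = -155000·104000/291000000 = -55.4 MPa.

-55.4 MPa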